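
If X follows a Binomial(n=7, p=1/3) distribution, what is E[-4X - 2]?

For X ~ Binomial(n=7, p=1/3):
E[X] = \frac{7}{3}
E[-4X - 2] = -4 × E[X] - 2 = - \frac{34}{3}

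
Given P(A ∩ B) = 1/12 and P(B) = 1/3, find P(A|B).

P(A|B) = P(A ∩ B) / P(B)
= (1/12) / (1/3)
= 1/4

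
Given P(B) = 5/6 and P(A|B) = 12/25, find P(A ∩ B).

By definition, P(A|B) = P(A ∩ B) / P(B)
So P(A ∩ B) = P(A|B) × P(B)
= 12/25 × 5/6
= 2/5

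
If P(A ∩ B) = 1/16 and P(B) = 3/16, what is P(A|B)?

P(A|B) = P(A ∩ B) / P(B)
= (1/16) / (3/16)
= 1/3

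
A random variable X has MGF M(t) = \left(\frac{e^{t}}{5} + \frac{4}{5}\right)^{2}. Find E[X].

To find E[X], compute M^(1)(0):
M^(1)(t) = \frac{2 \left(\frac{e^{t}}{5} + \frac{4}{5}\right) e^{t}}{5}
M^(1)(0) = \frac{2}{5}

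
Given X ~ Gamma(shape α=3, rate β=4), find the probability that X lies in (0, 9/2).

P(0 < X < 9/2) = ∫_{0}^{9/2} f(x) dx
where f(x) = 32 x^{2} e^{- 4 x}
= 1 - \frac{181}{e^{18}}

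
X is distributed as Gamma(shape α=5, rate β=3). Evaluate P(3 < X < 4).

P(3 < X < 4) = ∫_{3}^{4} f(x) dx
where f(x) = \frac{81 x^{4} e^{- 3 x}}{8}
= \frac{-9896 + 3563 e^{3}}{8 e^{12}}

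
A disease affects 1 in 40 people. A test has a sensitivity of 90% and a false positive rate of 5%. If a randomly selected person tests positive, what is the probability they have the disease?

Let D = the rare event, + = positive/flagged.
P(D) = 1/40
P(+|D) = 90/100 = 9/10
P(+|D') = 5/100 = 1/20
P(+) = P(+|D)P(D) + P(+|D')P(D')
     = \frac{9}{10} × \frac{1}{40} + \frac{1}{20} × \frac{39}{40}
     = \frac{57}{800}
P(D|+) = P(+|D)P(D)/P(+) = \frac{6}{19}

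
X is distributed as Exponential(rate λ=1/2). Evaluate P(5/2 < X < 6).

P(5/2 < X < 6) = ∫_{5/2}^{6} f(x) dx
where f(x) = \frac{e^{- \frac{x}{2}}}{2}
= - \frac{1}{e^{3}} + e^{- \frac{5}{4}}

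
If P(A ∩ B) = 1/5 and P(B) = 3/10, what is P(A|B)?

P(A|B) = P(A ∩ B) / P(B)
= (1/5) / (3/10)
= 2/3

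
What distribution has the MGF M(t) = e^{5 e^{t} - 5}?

The MGF M(t) = e^{5 e^{t} - 5} is the standard form for the Poisson distribution.
Comparing with the known MGF formula identifies: Poisson(λ=5)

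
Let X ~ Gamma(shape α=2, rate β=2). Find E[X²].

Using the identity E[X²] = Var(X) + (E[X])²:
E[X] = 1
Var(X) = \frac{1}{2}
E[X²] = \frac{1}{2} + (1)²
= \frac{3}{2}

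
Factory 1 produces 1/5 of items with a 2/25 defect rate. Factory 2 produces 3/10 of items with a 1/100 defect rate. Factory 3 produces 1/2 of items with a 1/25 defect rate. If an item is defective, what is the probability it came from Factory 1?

Using Bayes' theorem:
P(F1) = 1/5, P(D|F1) = 2/25
P(F2) = 3/10, P(D|F2) = 1/100
P(F3) = 1/2, P(D|F3) = 1/25
P(D) = P(D|F1)P(F1) + P(D|F2)P(F2) + P(D|F3)P(F3)
     = \frac{39}{1000}
P(F1|D) = P(D|F1)P(F1) / P(D)
= \frac{16}{39}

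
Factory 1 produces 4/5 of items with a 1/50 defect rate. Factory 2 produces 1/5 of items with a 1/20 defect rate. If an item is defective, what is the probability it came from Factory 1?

Using Bayes' theorem:
P(F1) = 4/5, P(D|F1) = 1/50
P(F2) = 1/5, P(D|F2) = 1/20
P(D) = P(D|F1)P(F1) + P(D|F2)P(F2)
     = \frac{13}{500}
P(F1|D) = P(D|F1)P(F1) / P(D)
= \frac{8}{13}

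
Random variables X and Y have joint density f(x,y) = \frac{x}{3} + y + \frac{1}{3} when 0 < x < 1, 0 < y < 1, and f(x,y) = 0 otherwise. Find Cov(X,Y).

E[XY] = ∫∫ xy × f(x,y) dx dy = \frac{11}{36}
E[X] = \frac{19}{36}
E[Y] = \frac{7}{12}
Cov(X,Y) = E[XY] - E[X]E[Y] = - \frac{1}{432}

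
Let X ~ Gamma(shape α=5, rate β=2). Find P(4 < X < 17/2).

P(4 < X < 17/2) = ∫_{4}^{17/2} f(x) dx
where f(x) = \frac{4 x^{4} e^{- 2 x}}{3}
= \frac{3 \left(-11897 + 792 e^{9}\right)}{8 e^{17}}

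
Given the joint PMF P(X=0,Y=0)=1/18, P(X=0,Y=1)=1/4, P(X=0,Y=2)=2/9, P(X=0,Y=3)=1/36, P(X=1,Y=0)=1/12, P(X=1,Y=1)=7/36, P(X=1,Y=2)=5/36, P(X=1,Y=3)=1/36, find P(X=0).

P(X=0) = P(X=0,Y=0) + P(X=0,Y=1) + P(X=0,Y=2) + P(X=0,Y=3)
= 1/18 + 1/4 + 2/9 + 1/36
= 5/9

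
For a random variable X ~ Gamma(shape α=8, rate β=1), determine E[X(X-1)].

E[X(X-1)] = E[X² - X] = E[X²] - E[X]
E[X] = 8
E[X²] = Var(X) + (E[X])² = 8 + (8)² = 72
E[X(X-1)] = 72 - 8 = 64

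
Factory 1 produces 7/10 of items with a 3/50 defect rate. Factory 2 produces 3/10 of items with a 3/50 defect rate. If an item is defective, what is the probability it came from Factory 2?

Using Bayes' theorem:
P(F1) = 7/10, P(D|F1) = 3/50
P(F2) = 3/10, P(D|F2) = 3/50
P(D) = P(D|F1)P(F1) + P(D|F2)P(F2)
     = \frac{3}{50}
P(F2|D) = P(D|F2)P(F2) / P(D)
= \frac{3}{10}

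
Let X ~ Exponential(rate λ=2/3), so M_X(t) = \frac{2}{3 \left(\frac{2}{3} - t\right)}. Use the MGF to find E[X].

To find E[X], compute M^(1)(0):
M^(1)(t) = \frac{2}{3 \left(\frac{2}{3} - t\right)^{2}}
M^(1)(0) = \frac{3}{2}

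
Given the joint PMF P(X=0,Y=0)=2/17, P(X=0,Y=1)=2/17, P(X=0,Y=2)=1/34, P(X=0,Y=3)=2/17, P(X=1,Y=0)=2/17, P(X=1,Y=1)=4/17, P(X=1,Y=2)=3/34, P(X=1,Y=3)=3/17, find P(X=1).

P(X=1) = P(X=1,Y=0) + P(X=1,Y=1) + P(X=1,Y=2) + P(X=1,Y=3)
= 2/17 + 4/17 + 3/34 + 3/17
= 21/34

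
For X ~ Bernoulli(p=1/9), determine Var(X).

For X ~ Bernoulli(p=1/9):
Var(X) = \frac{8}{81}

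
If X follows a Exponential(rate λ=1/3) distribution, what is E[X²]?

Using the identity E[X²] = Var(X) + (E[X])²:
E[X] = 3
Var(X) = 9
E[X²] = 9 + (3)²
= 18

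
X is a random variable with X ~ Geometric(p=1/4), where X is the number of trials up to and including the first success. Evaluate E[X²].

Using the identity E[X²] = Var(X) + (E[X])²:
E[X] = 4
Var(X) = 12
E[X²] = 12 + (4)²
= 28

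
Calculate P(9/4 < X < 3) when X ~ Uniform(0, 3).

P(9/4 < X < 3) = ∫_{9/4}^{3} f(x) dx
where f(x) = \frac{1}{3}
= \frac{1}{4}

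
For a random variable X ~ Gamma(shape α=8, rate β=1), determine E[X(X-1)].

E[X(X-1)] = E[X² - X] = E[X²] - E[X]
E[X] = 8
E[X²] = Var(X) + (E[X])² = 8 + (8)² = 72
E[X(X-1)] = 72 - 8 = 64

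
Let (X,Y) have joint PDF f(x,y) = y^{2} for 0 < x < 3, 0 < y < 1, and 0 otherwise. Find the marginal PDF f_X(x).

f_X(x) = ∫_0^1 f(x,y) dy
= ∫_0^1 y^{2} dy
= \frac{1}{3} for 0 < x < 3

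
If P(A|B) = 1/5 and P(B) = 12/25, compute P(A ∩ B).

By definition, P(A|B) = P(A ∩ B) / P(B)
So P(A ∩ B) = P(A|B) × P(B)
= 1/5 × 12/25
= 12/125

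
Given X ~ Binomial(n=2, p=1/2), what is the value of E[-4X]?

For X ~ Binomial(n=2, p=1/2):
E[X] = 1
E[-4X] = -4 × E[X] + 0 = -4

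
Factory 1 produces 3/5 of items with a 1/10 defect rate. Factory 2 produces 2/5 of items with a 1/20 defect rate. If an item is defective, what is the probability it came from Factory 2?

Using Bayes' theorem:
P(F1) = 3/5, P(D|F1) = 1/10
P(F2) = 2/5, P(D|F2) = 1/20
P(D) = P(D|F1)P(F1) + P(D|F2)P(F2)
     = \frac{2}{25}
P(F2|D) = P(D|F2)P(F2) / P(D)
= \frac{1}{4}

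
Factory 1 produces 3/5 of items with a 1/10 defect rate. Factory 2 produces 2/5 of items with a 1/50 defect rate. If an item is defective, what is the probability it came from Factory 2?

Using Bayes' theorem:
P(F1) = 3/5, P(D|F1) = 1/10
P(F2) = 2/5, P(D|F2) = 1/50
P(D) = P(D|F1)P(F1) + P(D|F2)P(F2)
     = \frac{17}{250}
P(F2|D) = P(D|F2)P(F2) / P(D)
= \frac{2}{17}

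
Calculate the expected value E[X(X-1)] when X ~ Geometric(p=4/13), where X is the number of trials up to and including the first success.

E[X(X-1)] = E[X² - X] = E[X²] - E[X]
E[X] = \frac{13}{4}
E[X²] = Var(X) + (E[X])² = \frac{117}{16} + (\frac{13}{4})² = \frac{143}{8}
E[X(X-1)] = \frac{143}{8} - \frac{13}{4} = \frac{117}{8}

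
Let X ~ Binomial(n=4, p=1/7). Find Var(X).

For X ~ Binomial(n=4, p=1/7):
Var(X) = \frac{24}{49}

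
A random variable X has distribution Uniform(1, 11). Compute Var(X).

For X ~ Uniform(1, 11):
Var(X) = \frac{25}{3}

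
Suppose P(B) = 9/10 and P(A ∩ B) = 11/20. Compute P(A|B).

P(A|B) = P(A ∩ B) / P(B)
= (11/20) / (9/10)
= 11/18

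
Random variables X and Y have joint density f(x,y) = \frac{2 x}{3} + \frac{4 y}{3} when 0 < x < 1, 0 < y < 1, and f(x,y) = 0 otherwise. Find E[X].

E[X] = ∫_0^1 ∫_0^1 x × f(x,y) dy dx
= ∫_0^1 ∫_0^1 x × (\frac{2 x}{3} + \frac{4 y}{3}) dy dx
= \frac{5}{9}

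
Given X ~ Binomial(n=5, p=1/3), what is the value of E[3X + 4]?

For X ~ Binomial(n=5, p=1/3):
E[X] = \frac{5}{3}
E[3X + 4] = 3 × E[X] + 4 = 9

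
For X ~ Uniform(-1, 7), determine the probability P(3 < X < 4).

P(3 < X < 4) = ∫_{3}^{4} f(x) dx
where f(x) = \frac{1}{8}
= \frac{1}{8}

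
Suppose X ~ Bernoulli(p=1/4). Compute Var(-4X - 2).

For X ~ Bernoulli(p=1/4):
Var(X) = \frac{3}{16}
Var(-4X - 2) = (-4)² × Var(X) = 16 × \frac{3}{16} = 3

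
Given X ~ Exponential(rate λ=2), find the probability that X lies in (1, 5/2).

P(1 < X < 5/2) = ∫_{1}^{5/2} f(x) dx
where f(x) = 2 e^{- 2 x}
= - \frac{1 - e^{3}}{e^{5}}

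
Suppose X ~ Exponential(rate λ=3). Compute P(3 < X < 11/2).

P(3 < X < 11/2) = ∫_{3}^{11/2} f(x) dx
where f(x) = 3 e^{- 3 x}
= - \frac{1}{e^{\frac{33}{2}}} + e^{-9}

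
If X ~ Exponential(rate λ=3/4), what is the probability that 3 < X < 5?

P(3 < X < 5) = ∫_{3}^{5} f(x) dx
where f(x) = \frac{3 e^{- \frac{3 x}{4}}}{4}
= - \frac{1 - e^{\frac{3}{2}}}{e^{\frac{15}{4}}}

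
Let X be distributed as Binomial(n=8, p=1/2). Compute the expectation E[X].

For X ~ Binomial(n=8, p=1/2), the expected value is:
E[X] = 4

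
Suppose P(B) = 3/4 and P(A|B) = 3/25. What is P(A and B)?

By definition, P(A|B) = P(A ∩ B) / P(B)
So P(A ∩ B) = P(A|B) × P(B)
= 3/25 × 3/4
= 9/100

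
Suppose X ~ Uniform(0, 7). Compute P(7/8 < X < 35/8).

P(7/8 < X < 35/8) = ∫_{7/8}^{35/8} f(x) dx
where f(x) = \frac{1}{7}
= \frac{1}{2}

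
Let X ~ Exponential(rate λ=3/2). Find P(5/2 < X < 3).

P(5/2 < X < 3) = ∫_{5/2}^{3} f(x) dx
where f(x) = \frac{3 e^{- \frac{3 x}{2}}}{2}
= - \frac{1}{e^{\frac{9}{2}}} + e^{- \frac{15}{4}}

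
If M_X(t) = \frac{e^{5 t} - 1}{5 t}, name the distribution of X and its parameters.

The MGF M(t) = \frac{e^{5 t} - 1}{5 t} is the standard form for the Uniform distribution.
Comparing with the known MGF formula identifies: Uniform(0, 5)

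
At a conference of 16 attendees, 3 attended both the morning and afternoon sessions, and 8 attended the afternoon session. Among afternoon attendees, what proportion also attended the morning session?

P(A ∩ B) = 3/16
P(B) = 8/16 = 1/2
P(A|B) = P(A ∩ B) / P(B) = (3/16) / (1/2) = 3/8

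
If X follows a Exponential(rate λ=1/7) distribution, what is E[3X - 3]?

For X ~ Exponential(rate λ=1/7):
E[X] = 7
E[3X - 3] = 3 × E[X] - 3 = 18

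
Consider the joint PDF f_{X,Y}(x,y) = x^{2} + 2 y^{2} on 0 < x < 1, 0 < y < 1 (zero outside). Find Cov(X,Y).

E[XY] = ∫∫ xy × f(x,y) dx dy = \frac{3}{8}
E[X] = \frac{7}{12}
E[Y] = \frac{2}{3}
Cov(X,Y) = E[XY] - E[X]E[Y] = - \frac{1}{72}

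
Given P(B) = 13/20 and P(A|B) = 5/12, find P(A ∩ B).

By definition, P(A|B) = P(A ∩ B) / P(B)
So P(A ∩ B) = P(A|B) × P(B)
= 5/12 × 13/20
= 13/48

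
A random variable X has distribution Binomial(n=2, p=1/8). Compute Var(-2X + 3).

For X ~ Binomial(n=2, p=1/8):
Var(X) = \frac{7}{32}
Var(-2X + 3) = (-2)² × Var(X) = 4 × \frac{7}{32} = \frac{7}{8}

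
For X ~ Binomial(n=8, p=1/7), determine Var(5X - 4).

For X ~ Binomial(n=8, p=1/7):
Var(X) = \frac{48}{49}
Var(5X - 4) = (5)² × Var(X) = 25 × \frac{48}{49} = \frac{1200}{49}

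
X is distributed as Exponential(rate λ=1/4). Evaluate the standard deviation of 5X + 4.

For X ~ Exponential(rate λ=1/4):
Var(X) = 16
SD(X) = √(Var(X)) = √(16) = 4
SD(5X + 4) = |5| × SD(X) = 5 × 4 = 20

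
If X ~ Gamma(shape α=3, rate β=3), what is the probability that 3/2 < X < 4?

P(3/2 < X < 4) = ∫_{3/2}^{4} f(x) dx
where f(x) = \frac{27 x^{2} e^{- 3 x}}{2}
= - \frac{85}{e^{12}} + \frac{125}{8 e^{\frac{9}{2}}}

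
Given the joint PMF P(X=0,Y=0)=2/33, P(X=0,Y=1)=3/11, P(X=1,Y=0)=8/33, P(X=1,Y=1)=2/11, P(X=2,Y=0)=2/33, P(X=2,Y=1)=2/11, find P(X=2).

P(X=2) = P(X=2,Y=0) + P(X=2,Y=1)
= 2/33 + 2/11
= 8/33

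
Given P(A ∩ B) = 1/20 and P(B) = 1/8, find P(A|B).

P(A|B) = P(A ∩ B) / P(B)
= (1/20) / (1/8)
= 2/5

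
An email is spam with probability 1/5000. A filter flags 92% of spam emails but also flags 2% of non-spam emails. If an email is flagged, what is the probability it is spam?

Let D = the rare event, + = positive/flagged.
P(D) = 1/5000
P(+|D) = 92/100 = 23/25
P(+|D') = 2/100 = 1/50
P(+) = P(+|D)P(D) + P(+|D')P(D')
     = \frac{23}{25} × \frac{1}{5000} + \frac{1}{50} × \frac{4999}{5000}
     = \frac{1009}{50000}
P(D|+) = P(+|D)P(D)/P(+) = \frac{46}{5045}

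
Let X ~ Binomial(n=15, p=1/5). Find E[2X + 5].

For X ~ Binomial(n=15, p=1/5):
E[X] = 3
E[2X + 5] = 2 × E[X] + 5 = 11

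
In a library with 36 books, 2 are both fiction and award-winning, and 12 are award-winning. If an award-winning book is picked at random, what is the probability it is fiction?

P(A ∩ B) = 2/36 = 1/18
P(B) = 12/36 = 1/3
P(A|B) = P(A ∩ B) / P(B) = (1/18) / (1/3) = 1/6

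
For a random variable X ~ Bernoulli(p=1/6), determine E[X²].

Using the identity E[X²] = Var(X) + (E[X])²:
E[X] = \frac{1}{6}
Var(X) = \frac{5}{36}
E[X²] = \frac{5}{36} + (\frac{1}{6})²
= \frac{1}{6}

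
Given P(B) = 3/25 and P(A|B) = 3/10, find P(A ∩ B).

By definition, P(A|B) = P(A ∩ B) / P(B)
So P(A ∩ B) = P(A|B) × P(B)
= 3/10 × 3/25
= 9/250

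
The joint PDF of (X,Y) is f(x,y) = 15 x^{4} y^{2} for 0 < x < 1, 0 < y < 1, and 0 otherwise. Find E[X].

E[X] = ∫_0^1 ∫_0^1 x × f(x,y) dy dx
= ∫_0^1 ∫_0^1 x × (15 x^{4} y^{2}) dy dx
= \frac{5}{6}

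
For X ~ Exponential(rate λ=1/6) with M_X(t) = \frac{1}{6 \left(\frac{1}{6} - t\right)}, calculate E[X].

To find E[X], compute M^(1)(0):
M^(1)(t) = \frac{1}{6 \left(\frac{1}{6} - t\right)^{2}}
M^(1)(0) = 6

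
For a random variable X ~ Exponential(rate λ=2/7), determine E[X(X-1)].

E[X(X-1)] = E[X² - X] = E[X²] - E[X]
E[X] = \frac{7}{2}
E[X²] = Var(X) + (E[X])² = \frac{49}{4} + (\frac{7}{2})² = \frac{49}{2}
E[X(X-1)] = \frac{49}{2} - \frac{7}{2} = 21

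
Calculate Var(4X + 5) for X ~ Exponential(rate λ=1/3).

For X ~ Exponential(rate λ=1/3):
Var(X) = 9
Var(4X + 5) = (4)² × Var(X) = 16 × 9 = 144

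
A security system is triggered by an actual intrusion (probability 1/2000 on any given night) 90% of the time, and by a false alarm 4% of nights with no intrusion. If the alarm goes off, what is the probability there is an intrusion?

Let D = the rare event, + = positive/flagged.
P(D) = 1/2000
P(+|D) = 90/100 = 9/10
P(+|D') = 4/100 = 1/25
P(+) = P(+|D)P(D) + P(+|D')P(D')
     = \frac{9}{10} × \frac{1}{2000} + \frac{1}{25} × \frac{1999}{2000}
     = \frac{4043}{100000}
P(D|+) = P(+|D)P(D)/P(+) = \frac{45}{4043}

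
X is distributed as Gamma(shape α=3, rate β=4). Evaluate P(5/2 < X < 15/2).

P(5/2 < X < 15/2) = ∫_{5/2}^{15/2} f(x) dx
where f(x) = 32 x^{2} e^{- 4 x}
= \frac{-481 + 61 e^{20}}{e^{30}}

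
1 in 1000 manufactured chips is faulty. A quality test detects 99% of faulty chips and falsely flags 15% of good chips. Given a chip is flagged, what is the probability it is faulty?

Let D = the rare event, + = positive/flagged.
P(D) = 1/1000
P(+|D) = 99/100
P(+|D') = 15/100 = 3/20
P(+) = P(+|D)P(D) + P(+|D')P(D')
     = \frac{99}{100} × \frac{1}{1000} + \frac{3}{20} × \frac{999}{1000}
     = \frac{3771}{25000}
P(D|+) = P(+|D)P(D)/P(+) = \frac{11}{1676}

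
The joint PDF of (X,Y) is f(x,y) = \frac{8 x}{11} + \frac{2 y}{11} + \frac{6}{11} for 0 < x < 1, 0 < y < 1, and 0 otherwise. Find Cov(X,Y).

E[XY] = ∫∫ xy × f(x,y) dx dy = \frac{19}{66}
E[X] = \frac{37}{66}
E[Y] = \frac{17}{33}
Cov(X,Y) = E[XY] - E[X]E[Y] = - \frac{1}{1089}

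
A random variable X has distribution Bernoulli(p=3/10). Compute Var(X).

For X ~ Bernoulli(p=3/10):
Var(X) = \frac{21}{100}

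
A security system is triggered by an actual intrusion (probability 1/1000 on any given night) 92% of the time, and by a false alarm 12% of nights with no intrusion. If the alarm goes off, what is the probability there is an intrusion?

Let D = the rare event, + = positive/flagged.
P(D) = 1/1000
P(+|D) = 92/100 = 23/25
P(+|D') = 12/100 = 3/25
P(+) = P(+|D)P(D) + P(+|D')P(D')
     = \frac{23}{25} × \frac{1}{1000} + \frac{3}{25} × \frac{999}{1000}
     = \frac{151}{1250}
P(D|+) = P(+|D)P(D)/P(+) = \frac{23}{3020}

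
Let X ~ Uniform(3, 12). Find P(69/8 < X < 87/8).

P(69/8 < X < 87/8) = ∫_{69/8}^{87/8} f(x) dx
where f(x) = \frac{1}{9}
= \frac{1}{4}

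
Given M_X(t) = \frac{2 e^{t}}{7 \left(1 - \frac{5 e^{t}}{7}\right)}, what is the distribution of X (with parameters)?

The MGF M(t) = \frac{2 e^{t}}{7 \left(1 - \frac{5 e^{t}}{7}\right)} is the standard form for the Geometric distribution.
Comparing with the known MGF formula identifies: Geometric(p=2/7), X = trial number of first success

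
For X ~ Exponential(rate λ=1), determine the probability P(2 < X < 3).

P(2 < X < 3) = ∫_{2}^{3} f(x) dx
where f(x) = e^{- x}
= - \frac{1 - e}{e^{3}}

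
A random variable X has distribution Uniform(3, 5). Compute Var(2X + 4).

For X ~ Uniform(3, 5):
Var(X) = \frac{1}{3}
Var(2X + 4) = (2)² × Var(X) = 4 × \frac{1}{3} = \frac{4}{3}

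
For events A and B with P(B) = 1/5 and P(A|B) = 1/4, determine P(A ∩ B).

By definition, P(A|B) = P(A ∩ B) / P(B)
So P(A ∩ B) = P(A|B) × P(B)
= 1/4 × 1/5
= 1/20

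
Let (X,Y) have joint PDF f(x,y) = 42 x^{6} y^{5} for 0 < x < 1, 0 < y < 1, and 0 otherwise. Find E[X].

E[X] = ∫_0^1 ∫_0^1 x × f(x,y) dy dx
= ∫_0^1 ∫_0^1 x × (42 x^{6} y^{5}) dy dx
= \frac{7}{8}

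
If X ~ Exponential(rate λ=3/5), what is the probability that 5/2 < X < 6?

P(5/2 < X < 6) = ∫_{5/2}^{6} f(x) dx
where f(x) = \frac{3 e^{- \frac{3 x}{5}}}{5}
= - \frac{1}{e^{\frac{18}{5}}} + e^{- \frac{3}{2}}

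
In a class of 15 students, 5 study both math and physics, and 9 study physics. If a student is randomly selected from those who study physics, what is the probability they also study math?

P(A ∩ B) = 5/15 = 1/3
P(B) = 9/15 = 3/5
P(A|B) = P(A ∩ B) / P(B) = (1/3) / (3/5) = 5/9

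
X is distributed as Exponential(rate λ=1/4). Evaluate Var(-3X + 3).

For X ~ Exponential(rate λ=1/4):
Var(X) = 16
Var(-3X + 3) = (-3)² × Var(X) = 9 × 16 = 144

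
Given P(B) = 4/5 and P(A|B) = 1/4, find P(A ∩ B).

By definition, P(A|B) = P(A ∩ B) / P(B)
So P(A ∩ B) = P(A|B) × P(B)
= 1/4 × 4/5
= 1/5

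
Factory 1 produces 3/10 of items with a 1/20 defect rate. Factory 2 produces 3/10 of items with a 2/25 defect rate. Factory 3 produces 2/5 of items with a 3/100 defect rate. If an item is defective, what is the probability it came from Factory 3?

Using Bayes' theorem:
P(F1) = 3/10, P(D|F1) = 1/20
P(F2) = 3/10, P(D|F2) = 2/25
P(F3) = 2/5, P(D|F3) = 3/100
P(D) = P(D|F1)P(F1) + P(D|F2)P(F2) + P(D|F3)P(F3)
     = \frac{51}{1000}
P(F3|D) = P(D|F3)P(F3) / P(D)
= \frac{4}{17}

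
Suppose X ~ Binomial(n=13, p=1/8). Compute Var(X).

For X ~ Binomial(n=13, p=1/8):
Var(X) = \frac{91}{64}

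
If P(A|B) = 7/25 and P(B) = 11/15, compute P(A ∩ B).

By definition, P(A|B) = P(A ∩ B) / P(B)
So P(A ∩ B) = P(A|B) × P(B)
= 7/25 × 11/15
= 77/375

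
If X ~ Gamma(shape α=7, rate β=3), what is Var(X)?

For X ~ Gamma(shape α=7, rate β=3):
Var(X) = \frac{7}{9}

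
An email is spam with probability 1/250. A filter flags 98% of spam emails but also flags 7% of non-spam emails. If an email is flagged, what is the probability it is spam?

Let D = the rare event, + = positive/flagged.
P(D) = 1/250
P(+|D) = 98/100 = 49/50
P(+|D') = 7/100
P(+) = P(+|D)P(D) + P(+|D')P(D')
     = \frac{49}{50} × \frac{1}{250} + \frac{7}{100} × \frac{249}{250}
     = \frac{1841}{25000}
P(D|+) = P(+|D)P(D)/P(+) = \frac{14}{263}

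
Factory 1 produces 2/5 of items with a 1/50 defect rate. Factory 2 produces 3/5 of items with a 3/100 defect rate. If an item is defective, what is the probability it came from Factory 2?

Using Bayes' theorem:
P(F1) = 2/5, P(D|F1) = 1/50
P(F2) = 3/5, P(D|F2) = 3/100
P(D) = P(D|F1)P(F1) + P(D|F2)P(F2)
     = \frac{13}{500}
P(F2|D) = P(D|F2)P(F2) / P(D)
= \frac{9}{13}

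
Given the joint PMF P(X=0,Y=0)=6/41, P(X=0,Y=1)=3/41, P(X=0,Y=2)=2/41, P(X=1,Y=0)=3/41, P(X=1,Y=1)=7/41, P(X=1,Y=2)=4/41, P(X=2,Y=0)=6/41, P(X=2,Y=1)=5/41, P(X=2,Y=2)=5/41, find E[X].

First find marginal of X:
P(X=0) = 11/41
P(X=1) = 14/41
P(X=2) = 16/41
E[X] = 0 × 11/41 + 1 × 14/41 + 2 × 16/41 = 46/41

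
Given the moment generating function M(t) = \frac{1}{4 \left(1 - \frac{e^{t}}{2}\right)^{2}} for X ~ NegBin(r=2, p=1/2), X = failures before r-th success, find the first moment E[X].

To find E[X], compute M^(1)(0):
M^(1)(t) = \frac{e^{t}}{4 \left(1 - \frac{e^{t}}{2}\right)^{3}}
M^(1)(0) = 2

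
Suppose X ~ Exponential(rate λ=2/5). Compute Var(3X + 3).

For X ~ Exponential(rate λ=2/5):
Var(X) = \frac{25}{4}
Var(3X + 3) = (3)² × Var(X) = 9 × \frac{25}{4} = \frac{225}{4}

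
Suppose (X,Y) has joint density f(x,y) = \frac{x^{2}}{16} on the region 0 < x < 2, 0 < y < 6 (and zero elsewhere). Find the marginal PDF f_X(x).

f_X(x) = ∫_0^6 f(x,y) dy
= ∫_0^6 \frac{x^{2}}{16} dy
= \frac{3 x^{2}}{8} for 0 < x < 2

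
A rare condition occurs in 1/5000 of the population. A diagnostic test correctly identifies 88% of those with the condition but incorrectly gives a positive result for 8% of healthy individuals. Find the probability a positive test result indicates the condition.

Let D = the rare event, + = positive/flagged.
P(D) = 1/5000
P(+|D) = 88/100 = 22/25
P(+|D') = 8/100 = 2/25
P(+) = P(+|D)P(D) + P(+|D')P(D')
     = \frac{22}{25} × \frac{1}{5000} + \frac{2}{25} × \frac{4999}{5000}
     = \frac{501}{6250}
P(D|+) = P(+|D)P(D)/P(+) = \frac{11}{5010}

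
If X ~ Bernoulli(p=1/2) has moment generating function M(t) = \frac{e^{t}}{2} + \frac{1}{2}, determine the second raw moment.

To find E[X^2], compute M^(2)(0):
M^(1)(t) = \frac{e^{t}}{2}
M^(2)(t) = \frac{e^{t}}{2}
M^(2)(0) = \frac{1}{2}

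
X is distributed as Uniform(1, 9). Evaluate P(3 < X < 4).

P(3 < X < 4) = ∫_{3}^{4} f(x) dx
where f(x) = \frac{1}{8}
= \frac{1}{8}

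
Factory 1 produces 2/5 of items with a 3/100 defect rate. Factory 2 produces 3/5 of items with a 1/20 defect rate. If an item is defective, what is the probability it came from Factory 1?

Using Bayes' theorem:
P(F1) = 2/5, P(D|F1) = 3/100
P(F2) = 3/5, P(D|F2) = 1/20
P(D) = P(D|F1)P(F1) + P(D|F2)P(F2)
     = \frac{21}{500}
P(F1|D) = P(D|F1)P(F1) / P(D)
= \frac{2}{7}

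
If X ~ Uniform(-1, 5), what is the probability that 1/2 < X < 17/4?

P(1/2 < X < 17/4) = ∫_{1/2}^{17/4} f(x) dx
where f(x) = \frac{1}{6}
= \frac{5}{8}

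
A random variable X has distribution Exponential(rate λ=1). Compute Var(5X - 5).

For X ~ Exponential(rate λ=1):
Var(X) = 1
Var(5X - 5) = (5)² × Var(X) = 25 × 1 = 25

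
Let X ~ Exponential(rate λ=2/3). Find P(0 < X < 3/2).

P(0 < X < 3/2) = ∫_{0}^{3/2} f(x) dx
where f(x) = \frac{2 e^{- \frac{2 x}{3}}}{3}
= 1 - e^{-1}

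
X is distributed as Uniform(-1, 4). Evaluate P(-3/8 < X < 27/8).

P(-3/8 < X < 27/8) = ∫_{-3/8}^{27/8} f(x) dx
where f(x) = \frac{1}{5}
= \frac{3}{4}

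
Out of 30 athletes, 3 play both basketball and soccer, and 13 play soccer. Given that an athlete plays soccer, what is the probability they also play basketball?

P(A ∩ B) = 3/30 = 1/10
P(B) = 13/30
P(A|B) = P(A ∩ B) / P(B) = (1/10) / (13/30) = 3/13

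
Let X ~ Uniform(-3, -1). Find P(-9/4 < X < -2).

P(-9/4 < X < -2) = ∫_{-9/4}^{-2} f(x) dx
where f(x) = \frac{1}{2}
= \frac{1}{8}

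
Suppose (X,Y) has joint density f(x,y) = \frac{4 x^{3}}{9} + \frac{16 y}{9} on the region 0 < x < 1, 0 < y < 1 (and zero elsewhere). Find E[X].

E[X] = ∫_0^1 ∫_0^1 x × f(x,y) dy dx
= ∫_0^1 ∫_0^1 x × (\frac{4 x^{3}}{9} + \frac{16 y}{9}) dy dx
= \frac{8}{15}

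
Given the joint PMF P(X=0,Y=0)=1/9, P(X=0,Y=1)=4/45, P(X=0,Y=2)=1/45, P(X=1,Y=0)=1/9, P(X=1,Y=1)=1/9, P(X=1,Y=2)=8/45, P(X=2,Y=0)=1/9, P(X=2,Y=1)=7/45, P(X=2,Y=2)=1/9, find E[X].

First find marginal of X:
P(X=0) = 2/9
P(X=1) = 2/5
P(X=2) = 17/45
E[X] = 0 × 2/9 + 1 × 2/5 + 2 × 17/45 = 52/45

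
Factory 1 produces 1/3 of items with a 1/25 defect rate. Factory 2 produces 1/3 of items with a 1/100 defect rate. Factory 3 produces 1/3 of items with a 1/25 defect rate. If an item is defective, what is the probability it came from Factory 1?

Using Bayes' theorem:
P(F1) = 1/3, P(D|F1) = 1/25
P(F2) = 1/3, P(D|F2) = 1/100
P(F3) = 1/3, P(D|F3) = 1/25
P(D) = P(D|F1)P(F1) + P(D|F2)P(F2) + P(D|F3)P(F3)
     = \frac{3}{100}
P(F1|D) = P(D|F1)P(F1) / P(D)
= \frac{4}{9}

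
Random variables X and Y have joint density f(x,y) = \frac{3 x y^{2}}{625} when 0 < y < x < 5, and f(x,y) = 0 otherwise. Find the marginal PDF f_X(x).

f_X(x) = ∫_0^x \frac{3 x y^{2}}{625} dy = \frac{x^{4}}{625}
for 0 < x < 5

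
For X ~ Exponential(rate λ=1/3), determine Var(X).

For X ~ Exponential(rate λ=1/3):
Var(X) = 9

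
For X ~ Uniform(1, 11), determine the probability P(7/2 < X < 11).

P(7/2 < X < 11) = ∫_{7/2}^{11} f(x) dx
where f(x) = \frac{1}{10}
= \frac{3}{4}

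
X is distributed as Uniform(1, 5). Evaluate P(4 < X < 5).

P(4 < X < 5) = ∫_{4}^{5} f(x) dx
where f(x) = \frac{1}{4}
= \frac{1}{4}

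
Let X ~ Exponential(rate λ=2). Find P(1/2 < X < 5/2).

P(1/2 < X < 5/2) = ∫_{1/2}^{5/2} f(x) dx
where f(x) = 2 e^{- 2 x}
= - \frac{1 - e^{4}}{e^{5}}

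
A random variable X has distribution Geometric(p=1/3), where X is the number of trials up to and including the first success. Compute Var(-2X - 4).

For X ~ Geometric(p=1/3), where X is the number of trials up to and including the first success:
Var(X) = 6
Var(-2X - 4) = (-2)² × Var(X) = 4 × 6 = 24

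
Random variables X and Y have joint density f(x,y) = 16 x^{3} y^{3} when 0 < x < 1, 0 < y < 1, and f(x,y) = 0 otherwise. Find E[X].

E[X] = ∫_0^1 ∫_0^1 x × f(x,y) dy dx
= ∫_0^1 ∫_0^1 x × (16 x^{3} y^{3}) dy dx
= \frac{4}{5}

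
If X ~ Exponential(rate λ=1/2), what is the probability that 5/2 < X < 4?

P(5/2 < X < 4) = ∫_{5/2}^{4} f(x) dx
where f(x) = \frac{e^{- \frac{x}{2}}}{2}
= - \frac{1}{e^{2}} + e^{- \frac{5}{4}}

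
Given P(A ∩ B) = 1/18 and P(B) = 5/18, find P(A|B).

P(A|B) = P(A ∩ B) / P(B)
= (1/18) / (5/18)
= 1/5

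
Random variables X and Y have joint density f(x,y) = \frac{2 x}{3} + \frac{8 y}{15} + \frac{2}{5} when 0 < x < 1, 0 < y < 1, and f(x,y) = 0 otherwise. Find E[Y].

E[Y] = ∫_0^1 ∫_0^1 y × f(x,y) dx dy
= \frac{49}{90}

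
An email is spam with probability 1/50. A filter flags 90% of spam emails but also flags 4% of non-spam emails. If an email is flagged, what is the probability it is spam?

Let D = the rare event, + = positive/flagged.
P(D) = 1/50
P(+|D) = 90/100 = 9/10
P(+|D') = 4/100 = 1/25
P(+) = P(+|D)P(D) + P(+|D')P(D')
     = \frac{9}{10} × \frac{1}{50} + \frac{1}{25} × \frac{49}{50}
     = \frac{143}{2500}
P(D|+) = P(+|D)P(D)/P(+) = \frac{45}{143}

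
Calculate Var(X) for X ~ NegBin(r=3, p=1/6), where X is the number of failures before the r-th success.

For X ~ NegBin(r=3, p=1/6), where X is the number of failures before the r-th success:
Var(X) = 90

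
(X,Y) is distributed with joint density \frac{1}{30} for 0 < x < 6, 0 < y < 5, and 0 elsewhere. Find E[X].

f_X(x) = ∫_0^5 \frac{1}{30} dy = \frac{1}{6}
E[X] = ∫_0^6 x × (\frac{1}{6}) dx = 3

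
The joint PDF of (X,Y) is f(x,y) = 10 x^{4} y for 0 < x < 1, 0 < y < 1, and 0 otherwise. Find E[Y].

E[Y] = ∫_0^1 ∫_0^1 y × f(x,y) dx dy
= \frac{2}{3}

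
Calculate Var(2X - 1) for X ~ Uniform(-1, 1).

For X ~ Uniform(-1, 1):
Var(X) = \frac{1}{3}
Var(2X - 1) = (2)² × Var(X) = 4 × \frac{1}{3} = \frac{4}{3}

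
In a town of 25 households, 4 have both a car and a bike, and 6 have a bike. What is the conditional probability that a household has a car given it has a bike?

P(A ∩ B) = 4/25
P(B) = 6/25
P(A|B) = P(A ∩ B) / P(B) = (4/25) / (6/25) = 2/3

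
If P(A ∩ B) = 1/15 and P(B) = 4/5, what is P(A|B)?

P(A|B) = P(A ∩ B) / P(B)
= (1/15) / (4/5)
= 1/12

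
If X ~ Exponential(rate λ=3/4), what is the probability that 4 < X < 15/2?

P(4 < X < 15/2) = ∫_{4}^{15/2} f(x) dx
where f(x) = \frac{3 e^{- \frac{3 x}{4}}}{4}
= - \frac{1}{e^{\frac{45}{8}}} + e^{-3}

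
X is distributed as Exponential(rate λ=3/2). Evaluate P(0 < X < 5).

P(0 < X < 5) = ∫_{0}^{5} f(x) dx
where f(x) = \frac{3 e^{- \frac{3 x}{2}}}{2}
= 1 - e^{- \frac{15}{2}}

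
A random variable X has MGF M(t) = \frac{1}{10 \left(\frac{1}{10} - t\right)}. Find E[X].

To find E[X], compute M^(1)(0):
M^(1)(t) = \frac{1}{10 \left(\frac{1}{10} - t\right)^{2}}
M^(1)(0) = 10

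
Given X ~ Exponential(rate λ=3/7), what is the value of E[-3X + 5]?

For X ~ Exponential(rate λ=3/7):
E[X] = \frac{7}{3}
E[-3X + 5] = -3 × E[X] + 5 = -2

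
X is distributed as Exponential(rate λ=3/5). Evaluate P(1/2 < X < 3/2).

P(1/2 < X < 3/2) = ∫_{1/2}^{3/2} f(x) dx
where f(x) = \frac{3 e^{- \frac{3 x}{5}}}{5}
= - \frac{1 - e^{\frac{3}{5}}}{e^{\frac{9}{10}}}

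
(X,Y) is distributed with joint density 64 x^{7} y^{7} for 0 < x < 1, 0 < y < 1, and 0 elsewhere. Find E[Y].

E[Y] = ∫_0^1 ∫_0^1 y × f(x,y) dx dy
= \frac{8}{9}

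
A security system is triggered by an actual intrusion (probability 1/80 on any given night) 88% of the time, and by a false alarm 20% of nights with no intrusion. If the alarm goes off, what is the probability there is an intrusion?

Let D = the rare event, + = positive/flagged.
P(D) = 1/80
P(+|D) = 88/100 = 22/25
P(+|D') = 20/100 = 1/5
P(+) = P(+|D)P(D) + P(+|D')P(D')
     = \frac{22}{25} × \frac{1}{80} + \frac{1}{5} × \frac{79}{80}
     = \frac{417}{2000}
P(D|+) = P(+|D)P(D)/P(+) = \frac{22}{417}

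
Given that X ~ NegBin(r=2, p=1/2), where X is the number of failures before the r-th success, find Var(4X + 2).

For X ~ NegBin(r=2, p=1/2), where X is the number of failures before the r-th success:
Var(X) = 4
Var(4X + 2) = (4)² × Var(X) = 16 × 4 = 64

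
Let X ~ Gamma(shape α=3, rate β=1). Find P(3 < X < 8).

P(3 < X < 8) = ∫_{3}^{8} f(x) dx
where f(x) = \frac{x^{2} e^{- x}}{2}
= \frac{-82 + 17 e^{5}}{2 e^{8}}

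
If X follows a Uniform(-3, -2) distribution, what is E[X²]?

Using the identity E[X²] = Var(X) + (E[X])²:
E[X] = - \frac{5}{2}
Var(X) = \frac{1}{12}
E[X²] = \frac{1}{12} + (- \frac{5}{2})²
= \frac{19}{3}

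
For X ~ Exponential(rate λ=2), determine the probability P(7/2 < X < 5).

P(7/2 < X < 5) = ∫_{7/2}^{5} f(x) dx
where f(x) = 2 e^{- 2 x}
= - \frac{1 - e^{3}}{e^{10}}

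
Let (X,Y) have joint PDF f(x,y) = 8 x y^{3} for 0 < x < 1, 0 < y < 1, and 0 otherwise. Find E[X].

E[X] = ∫_0^1 ∫_0^1 x × f(x,y) dy dx
= ∫_0^1 ∫_0^1 x × (8 x y^{3}) dy dx
= \frac{2}{3}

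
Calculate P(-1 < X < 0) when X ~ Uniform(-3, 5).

P(-1 < X < 0) = ∫_{-1}^{0} f(x) dx
where f(x) = \frac{1}{8}
= \frac{1}{8}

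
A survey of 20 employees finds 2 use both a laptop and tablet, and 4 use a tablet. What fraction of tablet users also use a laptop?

P(A ∩ B) = 2/20 = 1/10
P(B) = 4/20 = 1/5
P(A|B) = P(A ∩ B) / P(B) = (1/10) / (1/5) = 1/2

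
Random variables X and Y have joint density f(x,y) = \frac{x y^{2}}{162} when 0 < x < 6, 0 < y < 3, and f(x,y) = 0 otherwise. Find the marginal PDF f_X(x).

f_X(x) = ∫_0^3 f(x,y) dy
= ∫_0^3 \frac{x y^{2}}{162} dy
= \frac{x}{18} for 0 < x < 6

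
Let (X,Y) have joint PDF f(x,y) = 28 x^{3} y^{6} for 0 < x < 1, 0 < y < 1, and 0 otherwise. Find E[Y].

E[Y] = ∫_0^1 ∫_0^1 y × f(x,y) dx dy
= \frac{7}{8}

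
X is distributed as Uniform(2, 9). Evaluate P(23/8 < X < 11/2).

P(23/8 < X < 11/2) = ∫_{23/8}^{11/2} f(x) dx
where f(x) = \frac{1}{7}
= \frac{3}{8}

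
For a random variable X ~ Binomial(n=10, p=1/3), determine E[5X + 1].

For X ~ Binomial(n=10, p=1/3):
E[X] = \frac{10}{3}
E[5X + 1] = 5 × E[X] + 1 = \frac{53}{3}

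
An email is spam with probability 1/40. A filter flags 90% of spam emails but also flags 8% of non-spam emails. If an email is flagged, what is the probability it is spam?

Let D = the rare event, + = positive/flagged.
P(D) = 1/40
P(+|D) = 90/100 = 9/10
P(+|D') = 8/100 = 2/25
P(+) = P(+|D)P(D) + P(+|D')P(D')
     = \frac{9}{10} × \frac{1}{40} + \frac{2}{25} × \frac{39}{40}
     = \frac{201}{2000}
P(D|+) = P(+|D)P(D)/P(+) = \frac{15}{67}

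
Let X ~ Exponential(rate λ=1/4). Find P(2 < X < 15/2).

P(2 < X < 15/2) = ∫_{2}^{15/2} f(x) dx
where f(x) = \frac{e^{- \frac{x}{4}}}{4}
= - \frac{1}{e^{\frac{15}{8}}} + e^{- \frac{1}{2}}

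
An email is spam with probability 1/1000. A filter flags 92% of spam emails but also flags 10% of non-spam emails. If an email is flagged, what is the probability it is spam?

Let D = the rare event, + = positive/flagged.
P(D) = 1/1000
P(+|D) = 92/100 = 23/25
P(+|D') = 10/100 = 1/10
P(+) = P(+|D)P(D) + P(+|D')P(D')
     = \frac{23}{25} × \frac{1}{1000} + \frac{1}{10} × \frac{999}{1000}
     = \frac{5041}{50000}
P(D|+) = P(+|D)P(D)/P(+) = \frac{46}{5041}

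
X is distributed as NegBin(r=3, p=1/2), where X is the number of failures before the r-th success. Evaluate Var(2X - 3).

For X ~ NegBin(r=3, p=1/2), where X is the number of failures before the r-th success:
Var(X) = 6
Var(2X - 3) = (2)² × Var(X) = 4 × 6 = 24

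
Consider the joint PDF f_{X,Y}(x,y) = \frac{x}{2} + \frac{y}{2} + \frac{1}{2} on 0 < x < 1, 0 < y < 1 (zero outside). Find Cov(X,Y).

E[XY] = ∫∫ xy × f(x,y) dx dy = \frac{7}{24}
E[X] = \frac{13}{24}
E[Y] = \frac{13}{24}
Cov(X,Y) = E[XY] - E[X]E[Y] = - \frac{1}{576}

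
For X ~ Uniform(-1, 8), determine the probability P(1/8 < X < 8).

P(1/8 < X < 8) = ∫_{1/8}^{8} f(x) dx
where f(x) = \frac{1}{9}
= \frac{7}{8}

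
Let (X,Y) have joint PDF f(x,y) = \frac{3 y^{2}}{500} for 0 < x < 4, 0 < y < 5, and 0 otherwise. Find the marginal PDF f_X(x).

f_X(x) = ∫_0^5 f(x,y) dy
= ∫_0^5 \frac{3 y^{2}}{500} dy
= \frac{1}{4} for 0 < x < 4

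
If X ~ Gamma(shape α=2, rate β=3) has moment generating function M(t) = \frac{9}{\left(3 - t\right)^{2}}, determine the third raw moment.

To find E[X^3], compute M^(3)(0):
M^(1)(t) = \frac{18}{\left(3 - t\right)^{3}}
M^(2)(t) = \frac{54}{\left(3 - t\right)^{4}}
M^(3)(t) = \frac{216}{\left(3 - t\right)^{5}}
M^(3)(0) = \frac{8}{9}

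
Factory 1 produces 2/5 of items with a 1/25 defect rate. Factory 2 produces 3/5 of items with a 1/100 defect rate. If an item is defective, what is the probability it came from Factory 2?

Using Bayes' theorem:
P(F1) = 2/5, P(D|F1) = 1/25
P(F2) = 3/5, P(D|F2) = 1/100
P(D) = P(D|F1)P(F1) + P(D|F2)P(F2)
     = \frac{11}{500}
P(F2|D) = P(D|F2)P(F2) / P(D)
= \frac{3}{11}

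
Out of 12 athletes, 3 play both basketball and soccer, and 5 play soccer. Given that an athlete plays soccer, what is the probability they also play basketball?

P(A ∩ B) = 3/12 = 1/4
P(B) = 5/12
P(A|B) = P(A ∩ B) / P(B) = (1/4) / (5/12) = 3/5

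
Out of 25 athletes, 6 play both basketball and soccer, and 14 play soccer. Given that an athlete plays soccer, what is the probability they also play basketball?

P(A ∩ B) = 6/25
P(B) = 14/25
P(A|B) = P(A ∩ B) / P(B) = (6/25) / (14/25) = 3/7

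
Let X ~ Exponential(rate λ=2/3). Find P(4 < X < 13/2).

P(4 < X < 13/2) = ∫_{4}^{13/2} f(x) dx
where f(x) = \frac{2 e^{- \frac{2 x}{3}}}{3}
= - \frac{1 - e^{\frac{5}{3}}}{e^{\frac{13}{3}}}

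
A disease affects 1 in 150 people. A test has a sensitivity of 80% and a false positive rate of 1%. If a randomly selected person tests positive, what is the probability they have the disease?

Let D = the rare event, + = positive/flagged.
P(D) = 1/150
P(+|D) = 80/100 = 4/5
P(+|D') = 1/100
P(+) = P(+|D)P(D) + P(+|D')P(D')
     = \frac{4}{5} × \frac{1}{150} + \frac{1}{100} × \frac{149}{150}
     = \frac{229}{15000}
P(D|+) = P(+|D)P(D)/P(+) = \frac{80}{229}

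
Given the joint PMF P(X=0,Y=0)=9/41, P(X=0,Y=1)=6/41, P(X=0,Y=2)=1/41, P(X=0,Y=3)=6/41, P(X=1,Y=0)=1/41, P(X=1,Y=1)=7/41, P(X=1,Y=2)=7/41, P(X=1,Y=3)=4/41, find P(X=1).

P(X=1) = P(X=1,Y=0) + P(X=1,Y=1) + P(X=1,Y=2) + P(X=1,Y=3)
= 1/41 + 7/41 + 7/41 + 4/41
= 19/41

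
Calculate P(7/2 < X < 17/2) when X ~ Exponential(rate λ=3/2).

P(7/2 < X < 17/2) = ∫_{7/2}^{17/2} f(x) dx
where f(x) = \frac{3 e^{- \frac{3 x}{2}}}{2}
= - \frac{1 - e^{\frac{15}{2}}}{e^{\frac{51}{4}}}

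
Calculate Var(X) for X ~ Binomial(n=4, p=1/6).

For X ~ Binomial(n=4, p=1/6):
Var(X) = \frac{5}{9}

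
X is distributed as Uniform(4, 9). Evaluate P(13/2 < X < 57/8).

P(13/2 < X < 57/8) = ∫_{13/2}^{57/8} f(x) dx
where f(x) = \frac{1}{5}
= \frac{1}{8}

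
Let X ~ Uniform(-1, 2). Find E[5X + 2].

For X ~ Uniform(-1, 2):
E[X] = \frac{1}{2}
E[5X + 2] = 5 × E[X] + 2 = \frac{9}{2}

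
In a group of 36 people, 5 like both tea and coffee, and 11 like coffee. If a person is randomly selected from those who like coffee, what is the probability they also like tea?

P(A ∩ B) = 5/36
P(B) = 11/36
P(A|B) = P(A ∩ B) / P(B) = (5/36) / (11/36) = 5/11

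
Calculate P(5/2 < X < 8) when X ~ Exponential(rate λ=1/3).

P(5/2 < X < 8) = ∫_{5/2}^{8} f(x) dx
where f(x) = \frac{e^{- \frac{x}{3}}}{3}
= - \frac{1}{e^{\frac{8}{3}}} + e^{- \frac{5}{6}}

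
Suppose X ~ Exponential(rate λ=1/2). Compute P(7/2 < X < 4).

P(7/2 < X < 4) = ∫_{7/2}^{4} f(x) dx
where f(x) = \frac{e^{- \frac{x}{2}}}{2}
= - \frac{1}{e^{2}} + e^{- \frac{7}{4}}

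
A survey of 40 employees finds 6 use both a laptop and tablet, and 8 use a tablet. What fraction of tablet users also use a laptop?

P(A ∩ B) = 6/40 = 3/20
P(B) = 8/40 = 1/5
P(A|B) = P(A ∩ B) / P(B) = (3/20) / (1/5) = 3/4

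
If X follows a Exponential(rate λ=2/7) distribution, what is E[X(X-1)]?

E[X(X-1)] = E[X² - X] = E[X²] - E[X]
E[X] = \frac{7}{2}
E[X²] = Var(X) + (E[X])² = \frac{49}{4} + (\frac{7}{2})² = \frac{49}{2}
E[X(X-1)] = \frac{49}{2} - \frac{7}{2} = 21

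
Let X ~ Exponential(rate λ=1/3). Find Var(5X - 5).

For X ~ Exponential(rate λ=1/3):
Var(X) = 9
Var(5X - 5) = (5)² × Var(X) = 25 × 9 = 225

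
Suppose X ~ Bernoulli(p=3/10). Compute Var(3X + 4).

For X ~ Bernoulli(p=3/10):
Var(X) = \frac{21}{100}
Var(3X + 4) = (3)² × Var(X) = 9 × \frac{21}{100} = \frac{189}{100}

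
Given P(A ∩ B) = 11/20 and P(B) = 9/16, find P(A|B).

P(A|B) = P(A ∩ B) / P(B)
= (11/20) / (9/16)
= 44/45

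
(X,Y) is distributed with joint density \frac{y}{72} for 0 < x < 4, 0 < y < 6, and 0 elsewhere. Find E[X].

f_X(x) = ∫_0^6 \frac{y}{72} dy = \frac{1}{4}
E[X] = ∫_0^4 x × (\frac{1}{4}) dx = 2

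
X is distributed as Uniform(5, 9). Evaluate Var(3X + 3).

For X ~ Uniform(5, 9):
Var(X) = \frac{4}{3}
Var(3X + 3) = (3)² × Var(X) = 9 × \frac{4}{3} = 12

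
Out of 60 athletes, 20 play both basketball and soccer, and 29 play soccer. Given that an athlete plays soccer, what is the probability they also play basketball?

P(A ∩ B) = 20/60 = 1/3
P(B) = 29/60
P(A|B) = P(A ∩ B) / P(B) = (1/3) / (29/60) = 20/29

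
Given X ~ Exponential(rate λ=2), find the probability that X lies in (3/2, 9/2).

P(3/2 < X < 9/2) = ∫_{3/2}^{9/2} f(x) dx
where f(x) = 2 e^{- 2 x}
= - \frac{1 - e^{6}}{e^{9}}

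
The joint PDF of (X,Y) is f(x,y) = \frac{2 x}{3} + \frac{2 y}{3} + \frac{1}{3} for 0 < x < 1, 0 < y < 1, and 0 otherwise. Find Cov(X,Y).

E[XY] = ∫∫ xy × f(x,y) dx dy = \frac{11}{36}
E[X] = \frac{5}{9}
E[Y] = \frac{5}{9}
Cov(X,Y) = E[XY] - E[X]E[Y] = - \frac{1}{324}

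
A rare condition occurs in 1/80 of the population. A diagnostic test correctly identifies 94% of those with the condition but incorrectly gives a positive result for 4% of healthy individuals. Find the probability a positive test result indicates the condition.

Let D = the rare event, + = positive/flagged.
P(D) = 1/80
P(+|D) = 94/100 = 47/50
P(+|D') = 4/100 = 1/25
P(+) = P(+|D)P(D) + P(+|D')P(D')
     = \frac{47}{50} × \frac{1}{80} + \frac{1}{25} × \frac{79}{80}
     = \frac{41}{800}
P(D|+) = P(+|D)P(D)/P(+) = \frac{47}{205}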